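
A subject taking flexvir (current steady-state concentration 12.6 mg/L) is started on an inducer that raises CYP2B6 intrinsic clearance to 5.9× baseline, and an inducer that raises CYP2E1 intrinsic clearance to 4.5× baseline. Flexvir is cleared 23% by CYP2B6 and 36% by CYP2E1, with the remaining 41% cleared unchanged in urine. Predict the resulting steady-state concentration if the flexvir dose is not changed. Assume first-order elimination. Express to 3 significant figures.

The CYP2B6 pathway (23% of clearance) rises to 5.9× activity: 0.23 × 5.9 = 1.357.
The CYP2E1 pathway (36% of clearance) rises to 4.5× activity: 0.36 × 4.5 = 1.62.
The remaining 41% of clearance is unaffected.
New clearance relative to baseline: 1.357 + 1.62 + 0.41 = 3.387.
Steady-state concentration ∝ 1/CL: new value = 12.6 / 3.387 = 3.72 mg/L.

3.72 mg/L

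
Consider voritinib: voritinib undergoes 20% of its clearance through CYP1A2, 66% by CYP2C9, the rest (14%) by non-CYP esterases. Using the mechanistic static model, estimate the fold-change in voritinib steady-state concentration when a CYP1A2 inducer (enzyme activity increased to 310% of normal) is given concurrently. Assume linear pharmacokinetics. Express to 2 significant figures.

0.70

CYP1A2: 0.2 × 3.1 = 0.62
CYP2C9: 0.66 (unchanged)
Other: 0.14 (unchanged)
CL_new/CL_old = 0.62 + 0.66 + 0.14 = 1.42.
Steady-state concentration is inversely proportional to clearance, so the fold-change is 1 / 1.42 = 0.70.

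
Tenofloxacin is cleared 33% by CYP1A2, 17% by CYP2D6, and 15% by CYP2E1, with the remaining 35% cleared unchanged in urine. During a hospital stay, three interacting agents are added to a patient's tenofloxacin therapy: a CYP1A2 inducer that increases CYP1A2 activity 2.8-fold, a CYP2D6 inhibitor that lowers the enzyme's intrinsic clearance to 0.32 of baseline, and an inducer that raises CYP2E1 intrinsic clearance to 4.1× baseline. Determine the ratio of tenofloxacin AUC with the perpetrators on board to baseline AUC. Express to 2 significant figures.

The CYP1A2 pathway (33% of clearance) is boosted to 2.8× activity: 0.33 × 2.8 = 0.924.
The CYP2D6 pathway (17% of clearance) falls to 0.32× activity: 0.17 × 0.32 = 0.0544.
The CYP2E1 pathway (15% of clearance) rises to 4.1× activity: 0.15 × 4.1 = 0.615.
Non-CYP routes (35%) are unchanged.
New clearance relative to baseline: 0.924 + 0.0544 + 0.615 + 0.35 = 1.9434.
AUC ∝ 1/CL: fold-change = 1 / 1.9434 = 0.51.

0.51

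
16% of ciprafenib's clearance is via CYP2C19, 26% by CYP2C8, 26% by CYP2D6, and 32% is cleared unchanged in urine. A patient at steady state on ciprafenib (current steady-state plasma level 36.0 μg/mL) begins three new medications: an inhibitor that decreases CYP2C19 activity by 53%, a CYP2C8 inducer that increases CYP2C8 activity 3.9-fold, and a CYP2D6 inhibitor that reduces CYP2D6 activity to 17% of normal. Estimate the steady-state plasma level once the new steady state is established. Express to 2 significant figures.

The CYP2C19 pathway (16% of clearance) is reduced to 0.47× activity: 0.16 × 0.47 = 0.0752.
The CYP2C8 pathway (26% of clearance) rises to 3.9× activity: 0.26 × 3.9 = 1.014.
The CYP2D6 pathway (26% of clearance) drops to 0.17× activity: 0.26 × 0.17 = 0.0442.
Non-CYP routes (32%) are unchanged.
CL_new/CL_old = 0.0752 + 1.014 + 0.0442 + 0.32 = 1.4534.
Steady-state plasma level ∝ 1/CL: new value = 36.0 / 1.4534 = 25 μg/mL.

25 μg/mL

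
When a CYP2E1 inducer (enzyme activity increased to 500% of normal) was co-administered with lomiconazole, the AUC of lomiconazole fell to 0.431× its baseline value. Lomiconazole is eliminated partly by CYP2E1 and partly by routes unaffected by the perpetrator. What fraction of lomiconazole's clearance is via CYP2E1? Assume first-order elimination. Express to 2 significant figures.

0.33

Let x = fm,CYP2E1. Because AUC ∝ 1/CL, relative clearance rose to 1/0.431 = 2.32.
Setting x·5 + (1 − x) = 2.32 and solving: x = (2.32 − 1)/(5 − 1) = 0.33.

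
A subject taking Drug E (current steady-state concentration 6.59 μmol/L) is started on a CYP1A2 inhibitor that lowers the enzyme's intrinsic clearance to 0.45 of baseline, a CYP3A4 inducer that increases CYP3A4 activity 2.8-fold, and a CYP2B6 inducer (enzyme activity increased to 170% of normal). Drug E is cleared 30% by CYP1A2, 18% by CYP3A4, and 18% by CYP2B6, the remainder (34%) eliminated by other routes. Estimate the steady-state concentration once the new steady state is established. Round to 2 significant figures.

5.1 μmol/L

The CYP1A2 pathway (30% of clearance) falls to 0.45× activity: 0.3 × 0.45 = 0.135.
The CYP3A4 pathway (18% of clearance) is boosted to 2.8× activity: 0.18 × 2.8 = 0.504.
The CYP2B6 pathway (18% of clearance) is boosted to 1.7× activity: 0.18 × 1.7 = 0.306.
The remaining 34% of clearance is unaffected.
New clearance relative to baseline: 0.135 + 0.504 + 0.306 + 0.34 = 1.285.
Steady-state concentration ∝ 1/CL: new value = 6.59 / 1.285 = 5.1 μmol/L.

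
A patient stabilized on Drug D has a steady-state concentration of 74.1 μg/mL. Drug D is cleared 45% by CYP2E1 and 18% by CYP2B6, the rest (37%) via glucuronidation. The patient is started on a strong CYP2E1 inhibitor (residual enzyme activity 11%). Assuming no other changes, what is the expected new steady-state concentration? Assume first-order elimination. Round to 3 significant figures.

The CYP2E1 pathway (45% of clearance) drops to 0.11× activity: 0.45 × 0.11 = 0.0495.
CYP2B6 (18%) and the residual 37% are unaffected.
Relative clearance = 0.0495 + 0.18 + 0.37 = 0.5995.
Steady-state concentration ∝ 1/CL, so new value = 74.1 / 0.5995 = 124 μg/mL.

124 μg/mL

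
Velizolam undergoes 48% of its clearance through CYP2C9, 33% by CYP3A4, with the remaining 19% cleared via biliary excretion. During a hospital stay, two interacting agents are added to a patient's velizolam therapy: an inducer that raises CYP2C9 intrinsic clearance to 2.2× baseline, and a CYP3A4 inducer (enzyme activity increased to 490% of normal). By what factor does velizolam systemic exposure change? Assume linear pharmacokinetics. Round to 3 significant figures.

The CYP2C9 pathway (48% of clearance) increases to 2.2× activity: 0.48 × 2.2 = 1.056.
The CYP3A4 pathway (33% of clearance) is boosted to 4.9× activity: 0.33 × 4.9 = 1.617.
Non-CYP routes (19%) are unchanged.
New clearance relative to baseline: 1.056 + 1.617 + 0.19 = 2.863.
Net systemic exposure ratio = 1 / 2.863 = 0.349.

0.349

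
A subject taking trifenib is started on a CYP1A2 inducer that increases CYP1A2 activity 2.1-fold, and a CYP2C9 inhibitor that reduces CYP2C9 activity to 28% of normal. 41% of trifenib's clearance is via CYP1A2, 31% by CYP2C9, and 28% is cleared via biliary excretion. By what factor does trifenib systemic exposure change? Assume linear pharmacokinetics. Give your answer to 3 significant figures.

The CYP1A2 pathway (41% of clearance) rises to 2.1× activity: 0.41 × 2.1 = 0.861.
The CYP2C9 pathway (31% of clearance) falls to 0.28× activity: 0.31 × 0.28 = 0.0868.
Non-CYP routes (28%) are unchanged.
New clearance relative to baseline: 0.861 + 0.0868 + 0.28 = 1.2278.
Net systemic exposure ratio = 1 / 1.2278 = 0.814.

0.814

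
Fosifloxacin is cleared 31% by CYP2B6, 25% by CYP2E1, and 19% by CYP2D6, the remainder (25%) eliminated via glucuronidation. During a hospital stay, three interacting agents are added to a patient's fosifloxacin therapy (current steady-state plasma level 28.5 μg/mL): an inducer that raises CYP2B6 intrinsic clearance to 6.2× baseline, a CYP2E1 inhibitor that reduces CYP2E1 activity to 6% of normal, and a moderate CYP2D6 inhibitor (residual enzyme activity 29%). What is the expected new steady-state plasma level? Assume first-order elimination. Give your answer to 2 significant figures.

13 μg/mL

The CYP2B6 pathway (31% of clearance) rises to 6.2× activity: 0.31 × 6.2 = 1.922.
The CYP2E1 pathway (25% of clearance) drops to 0.06× activity: 0.25 × 0.06 = 0.015.
The CYP2D6 pathway (19% of clearance) is reduced to 0.29× activity: 0.19 × 0.29 = 0.0551.
The remaining 25% of clearance is unaffected.
Relative clearance = 1.922 + 0.015 + 0.0551 + 0.25 = 2.2421.
Steady-state plasma level ∝ 1/CL: new value = 28.5 / 2.2421 = 13 μg/mL.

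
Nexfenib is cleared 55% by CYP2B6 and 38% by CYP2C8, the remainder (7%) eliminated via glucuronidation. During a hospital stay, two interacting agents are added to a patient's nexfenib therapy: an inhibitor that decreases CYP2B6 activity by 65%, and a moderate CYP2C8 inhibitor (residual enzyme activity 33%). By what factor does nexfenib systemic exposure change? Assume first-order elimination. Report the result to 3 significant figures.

CYP2B6: 0.55 × 0.35 = 0.1925
CYP2C8: 0.38 × 0.33 = 0.1254
Other: 0.07 (unchanged)
New clearance relative to baseline: 0.1925 + 0.1254 + 0.07 = 0.3879.
Systemic exposure ∝ 1/CL: fold-change = 1 / 0.3879 = 2.58.

2.58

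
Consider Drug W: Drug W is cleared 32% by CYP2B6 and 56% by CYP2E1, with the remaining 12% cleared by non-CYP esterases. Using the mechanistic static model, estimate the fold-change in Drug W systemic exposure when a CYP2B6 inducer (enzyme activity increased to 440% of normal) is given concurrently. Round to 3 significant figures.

0.479

The CYP2B6 pathway (32% of clearance) rises to 4.4× activity: 0.32 × 4.4 = 1.408.
CYP2E1 (56%) and the residual 12% are unaffected.
New clearance relative to baseline: 1.408 + 0.56 + 0.12 = 2.088.
Systemic exposure ratio = CL_old/CL_new = 1 / 2.088 = 0.479.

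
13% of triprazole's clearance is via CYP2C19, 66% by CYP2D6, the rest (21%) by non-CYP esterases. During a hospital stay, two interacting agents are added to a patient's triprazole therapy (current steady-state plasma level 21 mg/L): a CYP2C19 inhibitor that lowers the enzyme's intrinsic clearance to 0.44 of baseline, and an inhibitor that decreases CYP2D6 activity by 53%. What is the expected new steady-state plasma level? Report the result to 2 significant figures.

The CYP2C19 pathway (13% of clearance) is reduced to 0.44× activity: 0.13 × 0.44 = 0.0572.
The CYP2D6 pathway (66% of clearance) falls to 0.47× activity: 0.66 × 0.47 = 0.3102.
The remaining 21% of clearance is unaffected.
New clearance relative to baseline: 0.0572 + 0.3102 + 0.21 = 0.5774.
New steady-state plasma level = 21 / 0.5774 = 36 mg/L (concentration scales inversely with clearance).

36 mg/L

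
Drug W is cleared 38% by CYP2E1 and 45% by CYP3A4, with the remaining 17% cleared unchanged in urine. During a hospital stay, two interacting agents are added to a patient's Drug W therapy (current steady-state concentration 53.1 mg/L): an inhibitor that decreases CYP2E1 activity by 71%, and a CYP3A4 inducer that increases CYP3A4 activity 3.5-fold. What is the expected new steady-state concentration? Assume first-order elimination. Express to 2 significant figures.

The CYP2E1 pathway (38% of clearance) drops to 0.29× activity: 0.38 × 0.29 = 0.1102.
The CYP3A4 pathway (45% of clearance) is boosted to 3.5× activity: 0.45 × 3.5 = 1.575.
The remaining 17% of clearance is unaffected.
New clearance relative to baseline: 0.1102 + 1.575 + 0.17 = 1.8552.
Steady-state concentration ∝ 1/CL: new value = 53.1 / 1.8552 = 29 mg/L.

29 mg/L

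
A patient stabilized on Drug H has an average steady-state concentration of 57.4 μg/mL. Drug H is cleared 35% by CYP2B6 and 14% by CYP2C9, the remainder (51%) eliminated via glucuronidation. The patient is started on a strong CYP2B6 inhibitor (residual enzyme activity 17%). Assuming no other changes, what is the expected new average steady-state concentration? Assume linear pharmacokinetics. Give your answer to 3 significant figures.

80.9 μg/mL

CYP2B6: 0.35 × 0.17 = 0.0595
CYP2C9: 0.14 (unchanged)
Other: 0.51 (unchanged)
New clearance relative to baseline: 0.0595 + 0.14 + 0.51 = 0.7095.
With dosing unchanged, average steady-state concentration scales as 1/CL: 57.4 / 0.7095 = 80.9 μg/mL.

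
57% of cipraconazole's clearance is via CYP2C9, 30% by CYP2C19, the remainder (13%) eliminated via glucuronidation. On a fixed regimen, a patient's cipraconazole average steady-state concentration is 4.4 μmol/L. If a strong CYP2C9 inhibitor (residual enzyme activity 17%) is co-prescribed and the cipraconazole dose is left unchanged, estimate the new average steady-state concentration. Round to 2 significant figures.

The CYP2C9 pathway (57% of clearance) drops to 0.17× activity: 0.57 × 0.17 = 0.0969.
CYP2C19 (30%) and the residual 13% are unaffected.
Relative clearance = 0.0969 + 0.3 + 0.13 = 0.5269.
With dosing unchanged, average steady-state concentration scales as 1/CL: 4.4 / 0.5269 = 8.4 μmol/L.

8.4 μmol/L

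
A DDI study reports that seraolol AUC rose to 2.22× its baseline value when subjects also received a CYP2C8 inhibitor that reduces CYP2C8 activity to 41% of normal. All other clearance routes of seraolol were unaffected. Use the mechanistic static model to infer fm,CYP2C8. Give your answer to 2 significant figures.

0.93

CL'/CL = 1 / 2.22 = 0.4505
0.41·fm + (1 − fm) = 0.4505
fm = (0.4505 − 1) / (0.41 − 1) = 0.93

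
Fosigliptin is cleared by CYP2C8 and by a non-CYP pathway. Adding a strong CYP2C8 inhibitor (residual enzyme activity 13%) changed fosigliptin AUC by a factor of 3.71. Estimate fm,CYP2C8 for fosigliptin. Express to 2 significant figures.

0.84

CL'/CL = 1 / 3.71 = 0.2695
0.13·fm + (1 − fm) = 0.2695
fm = (0.2695 − 1) / (0.13 − 1) = 0.84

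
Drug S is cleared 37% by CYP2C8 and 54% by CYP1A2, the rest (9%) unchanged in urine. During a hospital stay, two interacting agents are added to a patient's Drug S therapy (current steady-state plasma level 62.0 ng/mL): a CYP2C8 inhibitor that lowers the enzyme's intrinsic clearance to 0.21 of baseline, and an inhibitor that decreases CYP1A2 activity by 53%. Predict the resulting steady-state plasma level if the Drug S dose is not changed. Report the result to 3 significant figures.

147 ng/mL

CYP2C8: 0.37 × 0.21 = 0.0777
CYP1A2: 0.54 × 0.47 = 0.2538
Other: 0.09 (unchanged)
Relative clearance = 0.0777 + 0.2538 + 0.09 = 0.4215.
New steady-state plasma level = 62.0 / 0.4215 = 147 ng/mL (concentration scales inversely with clearance).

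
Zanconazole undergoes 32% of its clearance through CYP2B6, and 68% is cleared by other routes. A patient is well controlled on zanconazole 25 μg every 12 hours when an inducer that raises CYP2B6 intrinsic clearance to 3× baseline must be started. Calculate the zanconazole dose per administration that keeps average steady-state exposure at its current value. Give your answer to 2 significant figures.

41 μg

The CYP2B6 pathway (32% of clearance) is boosted to 3× activity: 0.32 × 3 = 0.96.
Non-CYP routes (68%) are unchanged.
CL_new/CL_old = 0.96 + 0.68 = 1.64.
Css,avg = (dose rate)/CL, so holding Css fixed requires dose ∝ CL: 25 × 1.64 = 41 μg.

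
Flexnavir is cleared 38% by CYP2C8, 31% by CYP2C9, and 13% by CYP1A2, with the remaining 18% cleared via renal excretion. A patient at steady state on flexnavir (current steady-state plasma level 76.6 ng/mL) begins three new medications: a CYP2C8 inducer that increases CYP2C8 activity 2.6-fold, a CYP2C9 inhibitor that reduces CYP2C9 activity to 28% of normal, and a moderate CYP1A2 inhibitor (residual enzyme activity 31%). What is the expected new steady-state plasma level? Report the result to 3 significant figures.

59.1 ng/mL

CYP2C8: 0.38 × 2.6 = 0.988
CYP2C9: 0.31 × 0.28 = 0.0868
CYP1A2: 0.13 × 0.31 = 0.0403
Other: 0.18 (unchanged)
New clearance relative to baseline: 0.988 + 0.0868 + 0.0403 + 0.18 = 1.2951.
Steady-state plasma level ∝ 1/CL: new value = 76.6 / 1.2951 = 59.1 ng/mL.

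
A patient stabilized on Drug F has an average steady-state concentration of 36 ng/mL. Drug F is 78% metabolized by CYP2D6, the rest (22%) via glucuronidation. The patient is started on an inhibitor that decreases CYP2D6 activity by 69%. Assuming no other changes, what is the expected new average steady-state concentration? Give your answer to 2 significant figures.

The CYP2D6 pathway (78% of clearance) falls to 0.31× activity: 0.78 × 0.31 = 0.2418.
Non-CYP routes (22%) are unchanged.
CL_new/CL_old = 0.2418 + 0.22 = 0.4618.
Average steady-state concentration ∝ 1/CL, so new value = 36 / 0.4618 = 78 ng/mL.

78 ng/mL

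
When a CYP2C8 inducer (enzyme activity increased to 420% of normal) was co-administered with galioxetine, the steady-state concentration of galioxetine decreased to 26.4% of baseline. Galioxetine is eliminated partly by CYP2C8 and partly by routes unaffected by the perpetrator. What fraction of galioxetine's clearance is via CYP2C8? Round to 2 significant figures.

CL'/CL = 1 / 0.264 = 3.788
4.2·fm + (1 − fm) = 3.788
fm = (3.788 − 1) / (4.2 − 1) = 0.87

0.87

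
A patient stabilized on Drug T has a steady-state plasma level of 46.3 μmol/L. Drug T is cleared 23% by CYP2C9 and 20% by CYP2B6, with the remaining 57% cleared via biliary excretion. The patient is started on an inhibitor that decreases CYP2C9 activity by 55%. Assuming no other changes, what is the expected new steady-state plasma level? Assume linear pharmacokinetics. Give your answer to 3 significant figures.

The CYP2C9 pathway (23% of clearance) falls to 0.45× activity: 0.23 × 0.45 = 0.1035.
CYP2B6 (20%) and the residual 57% are unaffected.
New clearance relative to baseline: 0.1035 + 0.2 + 0.57 = 0.8735.
New steady-state plasma level = baseline ÷ relative clearance = 46.3 / 0.8735 = 53.0 μmol/L.

53.0 μmol/L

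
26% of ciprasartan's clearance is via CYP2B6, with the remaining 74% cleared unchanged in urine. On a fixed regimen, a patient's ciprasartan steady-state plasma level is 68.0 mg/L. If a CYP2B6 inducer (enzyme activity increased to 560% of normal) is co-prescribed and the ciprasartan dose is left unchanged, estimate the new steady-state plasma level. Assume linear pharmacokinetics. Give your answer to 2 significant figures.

The CYP2B6 pathway (26% of clearance) increases to 5.6× activity: 0.26 × 5.6 = 1.456.
Non-CYP routes (74%) are unchanged.
CL_new/CL_old = 1.456 + 0.74 = 2.196.
With dosing unchanged, steady-state plasma level scales as 1/CL: 68.0 / 2.196 = 31 mg/L.

31 mg/L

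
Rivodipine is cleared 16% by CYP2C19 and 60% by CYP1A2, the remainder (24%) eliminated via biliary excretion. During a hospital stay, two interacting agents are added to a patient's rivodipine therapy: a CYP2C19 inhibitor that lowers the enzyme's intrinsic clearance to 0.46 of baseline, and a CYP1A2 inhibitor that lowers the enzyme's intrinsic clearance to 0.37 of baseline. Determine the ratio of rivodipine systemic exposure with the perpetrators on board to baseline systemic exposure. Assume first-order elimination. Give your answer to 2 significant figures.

The CYP2C19 pathway (16% of clearance) falls to 0.46× activity: 0.16 × 0.46 = 0.0736.
The CYP1A2 pathway (60% of clearance) is reduced to 0.37× activity: 0.6 × 0.37 = 0.222.
The remaining 24% of clearance is unaffected.
Relative clearance = 0.0736 + 0.222 + 0.24 = 0.5356.
Net systemic exposure ratio = 1 / 0.5356 = 1.9.

1.9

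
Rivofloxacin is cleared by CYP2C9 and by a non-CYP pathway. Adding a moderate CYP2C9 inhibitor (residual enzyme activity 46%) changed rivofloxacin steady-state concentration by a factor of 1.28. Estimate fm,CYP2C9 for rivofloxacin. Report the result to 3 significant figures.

0.405

Call the CYP2C9 fraction fm. After the interaction, CL_new/CL_old = fm × 0.46 + (1 − fm).
Steady-state concentration ratio = 1 / (new CL fraction), so new CL fraction = 1 / 1.28 = 0.7812.
fm × 0.46 + 1 − fm = 0.7812  ⇒  fm × (0.46 − 1) = −0.2188  ⇒  fm = 0.405.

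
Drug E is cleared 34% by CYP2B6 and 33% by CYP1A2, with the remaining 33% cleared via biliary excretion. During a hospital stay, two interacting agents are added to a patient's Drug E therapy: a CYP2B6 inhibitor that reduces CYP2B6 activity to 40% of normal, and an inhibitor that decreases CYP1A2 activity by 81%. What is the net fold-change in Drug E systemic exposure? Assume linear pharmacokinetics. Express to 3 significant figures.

The CYP2B6 pathway (34% of clearance) falls to 0.4× activity: 0.34 × 0.4 = 0.136.
The CYP1A2 pathway (33% of clearance) is reduced to 0.19× activity: 0.33 × 0.19 = 0.0627.
Non-CYP routes (33%) are unchanged.
Relative clearance = 0.136 + 0.0627 + 0.33 = 0.5287.
Because systemic exposure varies inversely with clearance, the combined effect is 1 / 0.5287 = 1.89.

1.89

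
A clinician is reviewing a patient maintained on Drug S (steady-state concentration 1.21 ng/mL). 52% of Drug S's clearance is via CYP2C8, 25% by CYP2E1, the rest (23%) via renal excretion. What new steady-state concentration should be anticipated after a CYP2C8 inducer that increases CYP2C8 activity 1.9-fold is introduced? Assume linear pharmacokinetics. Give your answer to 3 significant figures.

0.824 ng/mL

CYP2C8: 0.52 × 1.9 = 0.988
CYP2E1: 0.25 (unchanged)
Other: 0.23 (unchanged)
Relative clearance = 0.988 + 0.25 + 0.23 = 1.468.
New steady-state concentration = baseline ÷ relative clearance = 1.21 / 1.468 = 0.824 ng/mL.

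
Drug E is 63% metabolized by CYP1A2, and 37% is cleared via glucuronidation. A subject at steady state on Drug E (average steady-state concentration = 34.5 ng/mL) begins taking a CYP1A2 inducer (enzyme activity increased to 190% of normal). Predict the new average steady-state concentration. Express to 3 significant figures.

22.0 ng/mL

The CYP1A2 pathway (63% of clearance) rises to 1.9× activity: 0.63 × 1.9 = 1.197.
Non-CYP routes (37%) are unchanged.
Relative clearance = 1.197 + 0.37 = 1.567.
Average steady-state concentration ∝ 1/CL, so new value = 34.5 / 1.567 = 22.0 ng/mL.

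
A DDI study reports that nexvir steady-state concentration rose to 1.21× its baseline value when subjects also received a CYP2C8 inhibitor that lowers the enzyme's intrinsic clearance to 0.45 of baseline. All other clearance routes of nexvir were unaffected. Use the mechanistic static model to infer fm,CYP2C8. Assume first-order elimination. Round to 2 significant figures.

CL'/CL = 1 / 1.21 = 0.8264
0.45·fm + (1 − fm) = 0.8264
fm = (0.8264 − 1) / (0.45 − 1) = 0.32

0.32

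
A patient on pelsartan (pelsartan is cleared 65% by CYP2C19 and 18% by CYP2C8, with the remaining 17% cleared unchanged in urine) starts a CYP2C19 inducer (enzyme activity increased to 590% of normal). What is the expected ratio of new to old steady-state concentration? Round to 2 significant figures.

The CYP2C19 pathway (65% of clearance) is boosted to 5.9× activity: 0.65 × 5.9 = 3.835.
CYP2C8 (18%) and the residual 17% are unaffected.
CL_new/CL_old = 3.835 + 0.18 + 0.17 = 4.185.
Steady-state concentration is inversely proportional to clearance, so the fold-change is 1 / 4.185 = 0.24.

0.24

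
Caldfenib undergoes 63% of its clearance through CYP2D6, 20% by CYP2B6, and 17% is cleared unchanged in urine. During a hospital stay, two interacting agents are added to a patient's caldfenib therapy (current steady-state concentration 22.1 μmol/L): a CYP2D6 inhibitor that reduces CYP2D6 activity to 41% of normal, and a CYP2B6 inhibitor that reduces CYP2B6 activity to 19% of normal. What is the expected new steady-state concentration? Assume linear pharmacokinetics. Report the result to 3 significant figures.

The CYP2D6 pathway (63% of clearance) is reduced to 0.41× activity: 0.63 × 0.41 = 0.2583.
The CYP2B6 pathway (20% of clearance) is reduced to 0.19× activity: 0.2 × 0.19 = 0.038.
The remaining 17% of clearance is unaffected.
CL_new/CL_old = 0.2583 + 0.038 + 0.17 = 0.4663.
New steady-state concentration = 22.1 / 0.4663 = 47.4 μmol/L (concentration scales inversely with clearance).

47.4 μmol/L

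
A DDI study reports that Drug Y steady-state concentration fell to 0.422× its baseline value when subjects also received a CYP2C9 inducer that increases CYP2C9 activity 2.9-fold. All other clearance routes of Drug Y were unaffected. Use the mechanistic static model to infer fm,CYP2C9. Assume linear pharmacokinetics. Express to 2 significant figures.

CL'/CL = 1 / 0.422 = 2.37
2.9·fm + (1 − fm) = 2.37
fm = (2.37 − 1) / (2.9 − 1) = 0.72

0.72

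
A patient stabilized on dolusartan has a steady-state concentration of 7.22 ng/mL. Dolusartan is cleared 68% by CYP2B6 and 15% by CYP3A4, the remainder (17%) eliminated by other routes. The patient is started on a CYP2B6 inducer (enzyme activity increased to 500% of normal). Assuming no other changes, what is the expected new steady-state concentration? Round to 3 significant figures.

CYP2B6: 0.68 × 5 = 3.4
CYP3A4: 0.15 (unchanged)
Other: 0.17 (unchanged)
Relative clearance = 3.4 + 0.15 + 0.17 = 3.72.
Steady-state concentration ∝ 1/CL, so new value = 7.22 / 3.72 = 1.94 ng/mL.

1.94 ng/mL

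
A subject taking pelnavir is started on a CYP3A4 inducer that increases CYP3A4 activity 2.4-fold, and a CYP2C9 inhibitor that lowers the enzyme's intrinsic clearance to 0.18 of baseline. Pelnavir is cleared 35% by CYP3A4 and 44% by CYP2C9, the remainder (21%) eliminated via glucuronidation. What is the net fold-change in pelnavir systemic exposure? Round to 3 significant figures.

0.886

CYP3A4: 0.35 × 2.4 = 0.84
CYP2C9: 0.44 × 0.18 = 0.0792
Other: 0.21 (unchanged)
Relative clearance = 0.84 + 0.0792 + 0.21 = 1.1292.
Net systemic exposure ratio = 1 / 1.1292 = 0.886.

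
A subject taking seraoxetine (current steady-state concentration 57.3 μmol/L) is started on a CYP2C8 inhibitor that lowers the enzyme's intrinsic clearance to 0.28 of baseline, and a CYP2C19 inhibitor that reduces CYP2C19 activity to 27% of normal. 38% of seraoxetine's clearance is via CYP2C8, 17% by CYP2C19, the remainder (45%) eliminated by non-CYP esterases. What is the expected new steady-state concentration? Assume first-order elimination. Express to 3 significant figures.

95.1 μmol/L

CYP2C8: 0.38 × 0.28 = 0.1064
CYP2C19: 0.17 × 0.27 = 0.0459
Other: 0.45 (unchanged)
New clearance relative to baseline: 0.1064 + 0.0459 + 0.45 = 0.6023.
Steady-state concentration ∝ 1/CL: new value = 57.3 / 0.6023 = 95.1 μmol/L.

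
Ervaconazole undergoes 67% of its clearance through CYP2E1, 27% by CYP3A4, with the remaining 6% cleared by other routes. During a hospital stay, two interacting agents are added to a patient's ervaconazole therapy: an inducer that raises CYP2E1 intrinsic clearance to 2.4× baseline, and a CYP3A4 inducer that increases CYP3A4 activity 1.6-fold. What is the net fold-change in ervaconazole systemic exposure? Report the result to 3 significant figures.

CYP2E1: 0.67 × 2.4 = 1.608
CYP3A4: 0.27 × 1.6 = 0.432
Other: 0.06 (unchanged)
Relative clearance = 1.608 + 0.432 + 0.06 = 2.1.
Systemic exposure ∝ 1/CL: fold-change = 1 / 2.1 = 0.476.

0.476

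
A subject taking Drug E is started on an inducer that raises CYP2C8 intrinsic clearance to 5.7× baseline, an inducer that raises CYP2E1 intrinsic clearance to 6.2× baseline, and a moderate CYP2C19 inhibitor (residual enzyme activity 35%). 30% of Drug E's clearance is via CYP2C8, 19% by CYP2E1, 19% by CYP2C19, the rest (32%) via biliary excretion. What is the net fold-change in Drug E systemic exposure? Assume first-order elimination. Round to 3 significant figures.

0.305

The CYP2C8 pathway (30% of clearance) increases to 5.7× activity: 0.3 × 5.7 = 1.71.
The CYP2E1 pathway (19% of clearance) is boosted to 6.2× activity: 0.19 × 6.2 = 1.178.
The CYP2C19 pathway (19% of clearance) falls to 0.35× activity: 0.19 × 0.35 = 0.0665.
The remaining 32% of clearance is unaffected.
New clearance relative to baseline: 1.71 + 1.178 + 0.0665 + 0.32 = 3.2745.
Systemic exposure ∝ 1/CL: fold-change = 1 / 3.2745 = 0.305.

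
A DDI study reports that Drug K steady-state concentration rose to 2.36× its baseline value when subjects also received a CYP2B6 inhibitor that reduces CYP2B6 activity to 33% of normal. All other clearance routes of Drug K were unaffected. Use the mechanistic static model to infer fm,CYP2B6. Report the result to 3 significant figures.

Write x for the fraction cleared via CYP2B6. The observed steady-state concentration change means clearance fell to 1/2.36 = 0.4237 of baseline.
Setting x·0.33 + (1 − x) = 0.4237 and solving: x = (0.4237 − 1)/(0.33 − 1) = 0.860.

0.860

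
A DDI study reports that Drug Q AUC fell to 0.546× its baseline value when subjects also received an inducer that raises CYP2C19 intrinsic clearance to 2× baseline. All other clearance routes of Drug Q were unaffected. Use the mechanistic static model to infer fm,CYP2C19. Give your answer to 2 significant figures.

0.83

Write x for the fraction cleared via CYP2C19. The observed AUC change means clearance rose to 1/0.546 = 1.832 of baseline.
Setting x·2 + (1 − x) = 1.832 and solving: x = (1.832 − 1)/(2 − 1) = 0.83.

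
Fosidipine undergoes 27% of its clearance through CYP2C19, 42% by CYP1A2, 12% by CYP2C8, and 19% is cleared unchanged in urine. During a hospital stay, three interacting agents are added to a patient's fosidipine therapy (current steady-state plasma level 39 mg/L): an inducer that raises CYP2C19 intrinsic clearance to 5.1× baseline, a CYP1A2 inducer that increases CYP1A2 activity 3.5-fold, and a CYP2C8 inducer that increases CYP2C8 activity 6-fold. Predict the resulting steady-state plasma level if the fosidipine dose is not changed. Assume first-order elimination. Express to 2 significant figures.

10 mg/L

The CYP2C19 pathway (27% of clearance) is boosted to 5.1× activity: 0.27 × 5.1 = 1.377.
The CYP1A2 pathway (42% of clearance) rises to 3.5× activity: 0.42 × 3.5 = 1.47.
The CYP2C8 pathway (12% of clearance) rises to 6× activity: 0.12 × 6 = 0.72.
Non-CYP routes (19%) are unchanged.
Relative clearance = 1.377 + 1.47 + 0.72 + 0.19 = 3.757.
New steady-state plasma level = 39 / 3.757 = 10 mg/L (concentration scales inversely with clearance).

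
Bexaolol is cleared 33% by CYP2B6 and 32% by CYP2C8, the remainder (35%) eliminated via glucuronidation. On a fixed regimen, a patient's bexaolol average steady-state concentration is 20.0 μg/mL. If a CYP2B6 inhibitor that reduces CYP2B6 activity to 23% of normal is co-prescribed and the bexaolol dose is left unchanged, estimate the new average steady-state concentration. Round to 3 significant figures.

The CYP2B6 pathway (33% of clearance) drops to 0.23× activity: 0.33 × 0.23 = 0.0759.
CYP2C8 (32%) and the residual 35% are unaffected.
Relative clearance = 0.0759 + 0.32 + 0.35 = 0.7459.
With dosing unchanged, average steady-state concentration scales as 1/CL: 20.0 / 0.7459 = 26.8 μg/mL.

26.8 μg/mL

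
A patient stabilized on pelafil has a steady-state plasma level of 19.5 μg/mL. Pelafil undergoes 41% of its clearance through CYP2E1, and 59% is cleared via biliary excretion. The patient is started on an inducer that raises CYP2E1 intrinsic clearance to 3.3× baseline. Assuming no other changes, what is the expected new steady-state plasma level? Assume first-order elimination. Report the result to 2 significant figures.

10 μg/mL

The CYP2E1 pathway (41% of clearance) is boosted to 3.3× activity: 0.41 × 3.3 = 1.353.
The remaining 59% of clearance is unaffected.
New clearance relative to baseline: 1.353 + 0.59 = 1.943.
With dosing unchanged, steady-state plasma level scales as 1/CL: 19.5 / 1.943 = 10 μg/mL.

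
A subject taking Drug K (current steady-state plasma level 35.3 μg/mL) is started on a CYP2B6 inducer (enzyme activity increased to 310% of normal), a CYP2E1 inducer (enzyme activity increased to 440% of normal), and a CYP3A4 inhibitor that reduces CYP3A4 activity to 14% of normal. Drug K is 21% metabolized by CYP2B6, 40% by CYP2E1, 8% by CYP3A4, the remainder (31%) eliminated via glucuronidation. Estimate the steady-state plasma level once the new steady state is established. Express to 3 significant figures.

The CYP2B6 pathway (21% of clearance) rises to 3.1× activity: 0.21 × 3.1 = 0.651.
The CYP2E1 pathway (40% of clearance) is boosted to 4.4× activity: 0.4 × 4.4 = 1.76.
The CYP3A4 pathway (8% of clearance) drops to 0.14× activity: 0.08 × 0.14 = 0.0112.
Non-CYP routes (31%) are unchanged.
New clearance relative to baseline: 0.651 + 1.76 + 0.0112 + 0.31 = 2.7322.
Steady-state plasma level ∝ 1/CL: new value = 35.3 / 2.7322 = 12.9 μg/mL.

12.9 μg/mL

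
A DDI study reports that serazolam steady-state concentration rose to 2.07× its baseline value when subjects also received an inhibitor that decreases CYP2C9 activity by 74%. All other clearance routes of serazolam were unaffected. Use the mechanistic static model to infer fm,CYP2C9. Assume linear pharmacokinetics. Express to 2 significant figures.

Let fm be the CYP2C9 fraction. New clearance relative to baseline = fm × 0.26 + (1 − fm).
Steady-state concentration ratio = 1 / (new CL fraction), so new CL fraction = 1 / 2.07 = 0.4831.
fm × 0.26 + 1 − fm = 0.4831  ⇒  fm × (0.26 − 1) = −0.5169  ⇒  fm = 0.70.

0.70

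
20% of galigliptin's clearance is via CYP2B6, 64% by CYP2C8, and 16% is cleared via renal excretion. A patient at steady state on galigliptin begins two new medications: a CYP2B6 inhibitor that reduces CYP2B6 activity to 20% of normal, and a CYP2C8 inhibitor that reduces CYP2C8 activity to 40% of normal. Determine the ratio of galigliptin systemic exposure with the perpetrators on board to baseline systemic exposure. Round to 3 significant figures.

2.19

CYP2B6: 0.2 × 0.2 = 0.04
CYP2C8: 0.64 × 0.4 = 0.256
Other: 0.16 (unchanged)
CL_new/CL_old = 0.04 + 0.256 + 0.16 = 0.456.
Because systemic exposure varies inversely with clearance, the combined effect is 1 / 0.456 = 2.19.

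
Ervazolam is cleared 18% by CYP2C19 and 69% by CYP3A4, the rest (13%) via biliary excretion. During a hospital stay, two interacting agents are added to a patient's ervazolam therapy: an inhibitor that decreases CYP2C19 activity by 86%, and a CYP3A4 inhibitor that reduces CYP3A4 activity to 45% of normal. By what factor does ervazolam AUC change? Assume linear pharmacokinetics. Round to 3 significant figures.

2.15

The CYP2C19 pathway (18% of clearance) falls to 0.14× activity: 0.18 × 0.14 = 0.0252.
The CYP3A4 pathway (69% of clearance) falls to 0.45× activity: 0.69 × 0.45 = 0.3105.
Non-CYP routes (13%) are unchanged.
CL_new/CL_old = 0.0252 + 0.3105 + 0.13 = 0.4657.
Because AUC varies inversely with clearance, the combined effect is 1 / 0.4657 = 2.15.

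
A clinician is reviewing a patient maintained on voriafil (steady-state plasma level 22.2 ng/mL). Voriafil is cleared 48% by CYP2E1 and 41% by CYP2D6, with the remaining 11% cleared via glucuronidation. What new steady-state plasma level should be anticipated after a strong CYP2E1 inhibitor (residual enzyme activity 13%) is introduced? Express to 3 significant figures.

38.1 ng/mL

The CYP2E1 pathway (48% of clearance) is reduced to 0.13× activity: 0.48 × 0.13 = 0.0624.
CYP2D6 (41%) and the residual 11% are unaffected.
Relative clearance = 0.0624 + 0.41 + 0.11 = 0.5824.
With dosing unchanged, steady-state plasma level scales as 1/CL: 22.2 / 0.5824 = 38.1 ng/mL.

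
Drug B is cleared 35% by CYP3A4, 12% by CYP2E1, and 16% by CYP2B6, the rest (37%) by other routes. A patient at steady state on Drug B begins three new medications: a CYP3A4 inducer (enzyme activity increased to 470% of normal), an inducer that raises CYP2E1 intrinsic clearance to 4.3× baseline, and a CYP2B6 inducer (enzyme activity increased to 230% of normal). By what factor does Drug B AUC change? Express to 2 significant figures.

The CYP3A4 pathway (35% of clearance) is boosted to 4.7× activity: 0.35 × 4.7 = 1.645.
The CYP2E1 pathway (12% of clearance) rises to 4.3× activity: 0.12 × 4.3 = 0.516.
The CYP2B6 pathway (16% of clearance) rises to 2.3× activity: 0.16 × 2.3 = 0.368.
Non-CYP routes (37%) are unchanged.
New clearance relative to baseline: 1.645 + 0.516 + 0.368 + 0.37 = 2.899.
AUC ∝ 1/CL: fold-change = 1 / 2.899 = 0.34.

0.34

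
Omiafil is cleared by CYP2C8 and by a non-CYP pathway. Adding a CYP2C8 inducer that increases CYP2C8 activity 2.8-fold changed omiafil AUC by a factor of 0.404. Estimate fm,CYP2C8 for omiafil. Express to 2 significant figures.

Let x = fm,CYP2C8. Because AUC ∝ 1/CL, relative clearance rose to 1/0.404 = 2.475.
Setting x·2.8 + (1 − x) = 2.475 and solving: x = (2.475 − 1)/(2.8 − 1) = 0.82.

0.82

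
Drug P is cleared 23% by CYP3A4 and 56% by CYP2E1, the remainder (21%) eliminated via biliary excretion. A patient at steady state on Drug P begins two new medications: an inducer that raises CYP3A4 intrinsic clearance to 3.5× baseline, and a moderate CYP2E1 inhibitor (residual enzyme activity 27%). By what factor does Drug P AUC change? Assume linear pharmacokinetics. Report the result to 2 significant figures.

The CYP3A4 pathway (23% of clearance) rises to 3.5× activity: 0.23 × 3.5 = 0.805.
The CYP2E1 pathway (56% of clearance) drops to 0.27× activity: 0.56 × 0.27 = 0.1512.
The remaining 21% of clearance is unaffected.
CL_new/CL_old = 0.805 + 0.1512 + 0.21 = 1.1662.
Because AUC varies inversely with clearance, the combined effect is 1 / 1.1662 = 0.86.

0.86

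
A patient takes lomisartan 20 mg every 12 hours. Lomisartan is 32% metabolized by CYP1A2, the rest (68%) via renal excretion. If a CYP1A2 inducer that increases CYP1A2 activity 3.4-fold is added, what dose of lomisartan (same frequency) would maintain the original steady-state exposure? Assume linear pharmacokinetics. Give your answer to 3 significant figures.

35.4 mg

The CYP1A2 pathway (32% of clearance) is boosted to 3.4× activity: 0.32 × 3.4 = 1.088.
The remaining 68% of clearance is unaffected.
New clearance relative to baseline: 1.088 + 0.68 = 1.768.
Css,avg = (dose rate)/CL, so holding Css fixed requires dose ∝ CL: 20 × 1.768 = 35.4 mg.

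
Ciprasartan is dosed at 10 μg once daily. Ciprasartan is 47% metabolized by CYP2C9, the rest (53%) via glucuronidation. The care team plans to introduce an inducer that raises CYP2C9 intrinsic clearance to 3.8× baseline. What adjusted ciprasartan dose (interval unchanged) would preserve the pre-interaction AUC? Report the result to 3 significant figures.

23.2 μg

CYP2C9: 0.47 × 3.8 = 1.786
Other: 0.53 (unchanged)
CL_new/CL_old = 1.786 + 0.53 = 2.316.
Css,avg = (dose rate)/CL, so holding Css fixed requires dose ∝ CL: 10 × 2.316 = 23.2 μg.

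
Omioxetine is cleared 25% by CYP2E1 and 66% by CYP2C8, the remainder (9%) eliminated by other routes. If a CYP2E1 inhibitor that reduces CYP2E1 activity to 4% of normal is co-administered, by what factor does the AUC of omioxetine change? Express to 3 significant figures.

1.32

The CYP2E1 pathway (25% of clearance) is reduced to 0.04× activity: 0.25 × 0.04 = 0.01.
CYP2C8 (66%) and the residual 9% are unaffected.
New clearance relative to baseline: 0.01 + 0.66 + 0.09 = 0.76.
AUC is inversely proportional to clearance, so the fold-change is 1 / 0.76 = 1.32.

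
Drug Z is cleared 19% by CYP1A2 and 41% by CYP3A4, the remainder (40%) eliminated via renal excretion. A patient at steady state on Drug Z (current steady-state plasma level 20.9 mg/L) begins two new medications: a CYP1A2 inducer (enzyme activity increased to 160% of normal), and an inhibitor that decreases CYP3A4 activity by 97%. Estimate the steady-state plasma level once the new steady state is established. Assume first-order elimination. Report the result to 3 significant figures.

29.2 mg/L

CYP1A2: 0.19 × 1.6 = 0.304
CYP3A4: 0.41 × 0.03 = 0.0123
Other: 0.4 (unchanged)
CL_new/CL_old = 0.304 + 0.0123 + 0.4 = 0.7163.
Dividing the baseline by the relative clearance: 20.9 / 0.7163 = 29.2 mg/L.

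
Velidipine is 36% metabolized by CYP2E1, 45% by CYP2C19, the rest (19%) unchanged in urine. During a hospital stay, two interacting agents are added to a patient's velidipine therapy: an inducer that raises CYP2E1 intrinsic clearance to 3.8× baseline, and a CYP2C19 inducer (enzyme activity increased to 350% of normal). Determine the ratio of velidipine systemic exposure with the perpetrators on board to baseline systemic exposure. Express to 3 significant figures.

CYP2E1: 0.36 × 3.8 = 1.368
CYP2C19: 0.45 × 3.5 = 1.575
Other: 0.19 (unchanged)
New clearance relative to baseline: 1.368 + 1.575 + 0.19 = 3.133.
Net systemic exposure ratio = 1 / 3.133 = 0.319.

0.319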